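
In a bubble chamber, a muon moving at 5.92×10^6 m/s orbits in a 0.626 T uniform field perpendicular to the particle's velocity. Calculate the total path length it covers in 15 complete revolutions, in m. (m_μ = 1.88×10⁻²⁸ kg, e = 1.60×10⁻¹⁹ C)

L ≈ 1.05 m

r = mv/(qB) = 0.0111 m, so one revolution covers 2πr = 0.0698 m.
In 15 revolutions: L = 15·2πr = 1.05 m.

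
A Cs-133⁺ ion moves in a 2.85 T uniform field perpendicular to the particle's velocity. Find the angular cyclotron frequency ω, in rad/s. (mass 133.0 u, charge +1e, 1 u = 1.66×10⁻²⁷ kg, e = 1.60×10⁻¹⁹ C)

ω = qB/m = (1×1.60×10^-19)(2.85) / (2.21×10^-25) = 2.07×10^6 rad/s.

ω ≈ 2.07×10^6 rad/s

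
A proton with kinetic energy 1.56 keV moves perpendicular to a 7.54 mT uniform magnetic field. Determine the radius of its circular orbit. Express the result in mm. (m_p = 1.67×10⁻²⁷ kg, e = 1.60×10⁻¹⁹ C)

r ≈ 757 mm

Convert the energy: K = 1.56 keV = 2.50×10^-16 J.
v = √(2K/m) = √(2·2.50×10^-16/1.67×10^-27) = 5.47×10^5 m/s.
r = mv/(qB) = (1.67×10^-27)(5.47×10^5) / [(1×1.60×10^-19)(7.54×10^-3)] = 0.757 m.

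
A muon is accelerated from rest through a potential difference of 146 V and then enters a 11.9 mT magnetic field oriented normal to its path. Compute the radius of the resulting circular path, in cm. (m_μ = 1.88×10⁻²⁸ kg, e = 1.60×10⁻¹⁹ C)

r ≈ 4.92 cm

The kinetic energy gained is K = qV = (1×1.60×10^-19)(146) = 2.34×10^-17 J.
v = √(2K/m) = 4.99×10^5 m/s.
r = mv/(qB) = (1.88×10^-28)(4.99×10^5) / [(1×1.60×10^-19)(0.0119)] = 0.0492 m.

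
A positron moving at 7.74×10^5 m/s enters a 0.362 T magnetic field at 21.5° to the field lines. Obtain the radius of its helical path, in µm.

Only the perpendicular component v⊥ = v sin21.5° = 2.84×10^5 m/s is bent by the field.
r = m v⊥ /(qB) = (9.11×10^-31)(2.84×10^5) / [(1×1.60×10^-19)(0.362)] = 4.46×10^-6 m.

r ≈ 4.46 µm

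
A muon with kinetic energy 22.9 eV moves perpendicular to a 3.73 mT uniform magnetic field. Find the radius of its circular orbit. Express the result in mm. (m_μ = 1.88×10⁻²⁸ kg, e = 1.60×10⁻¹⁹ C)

r ≈ 62.2 mm

Convert the energy: K = 22.9 eV = 3.66×10^-18 J.
v = √(2K/m) = √(2·3.66×10^-18/1.88×10^-28) = 1.97×10^5 m/s.
r = mv/(qB) = (1.88×10^-28)(1.97×10^5) / [(1×1.60×10^-19)(3.73×10^-3)] = 0.0622 m.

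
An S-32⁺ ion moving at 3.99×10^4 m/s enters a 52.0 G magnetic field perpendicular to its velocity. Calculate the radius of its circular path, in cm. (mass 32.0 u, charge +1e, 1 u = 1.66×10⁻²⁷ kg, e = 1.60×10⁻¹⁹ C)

r ≈ 255 cm

The magnetic force provides the centripetal force: qvB = mv²/r, so r = mv/(qB).
r = (5.31×10^-26 kg)(3.99×10^4 m/s) / [(1×1.60×10^-19 C)(5.20×10^-3 T)] = 2.55 m.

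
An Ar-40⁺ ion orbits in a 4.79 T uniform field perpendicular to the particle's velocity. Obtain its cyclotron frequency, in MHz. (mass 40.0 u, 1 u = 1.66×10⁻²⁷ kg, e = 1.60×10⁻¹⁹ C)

f ≈ 1.84 MHz

f = qB/(2πm) = (1×1.60×10^-19)(4.79) / [2π(6.64×10^-26)] = 1.84×10^6 Hz.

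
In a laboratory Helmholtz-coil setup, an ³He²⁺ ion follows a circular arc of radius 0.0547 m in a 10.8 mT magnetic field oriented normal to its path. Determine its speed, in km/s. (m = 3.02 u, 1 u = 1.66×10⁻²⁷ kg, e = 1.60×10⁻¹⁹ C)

v ≈ 37.7 km/s

From qvB = mv²/r, v = qBr/m.
v = (2×1.60×10^-19)(0.0108)(0.0547) / (5.01×10^-27) = 3.77×10^4 m/s.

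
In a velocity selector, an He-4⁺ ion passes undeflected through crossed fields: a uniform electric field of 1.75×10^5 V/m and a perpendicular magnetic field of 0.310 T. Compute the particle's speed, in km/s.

v ≈ 565 km/s

For zero net force, qE = qvB, so v = E/B.
v = (1.75×10^5) / (0.310) = 5.65×10^5 m/s.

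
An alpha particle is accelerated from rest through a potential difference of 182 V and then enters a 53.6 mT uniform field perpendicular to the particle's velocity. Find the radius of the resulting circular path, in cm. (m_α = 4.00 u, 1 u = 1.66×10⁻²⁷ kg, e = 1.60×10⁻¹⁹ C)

The kinetic energy gained is K = qV = (2×1.60×10^-19)(182) = 5.82×10^-17 J.
v = √(2K/m) = 1.32×10^5 m/s.
r = mv/(qB) = (6.64×10^-27)(1.32×10^5) / [(2×1.60×10^-19)(0.0536)] = 0.0513 m.

r ≈ 5.13 cm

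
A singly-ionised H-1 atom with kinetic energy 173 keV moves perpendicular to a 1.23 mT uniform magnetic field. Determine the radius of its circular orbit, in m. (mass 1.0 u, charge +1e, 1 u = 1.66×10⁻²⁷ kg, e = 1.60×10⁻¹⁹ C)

r ≈ 48.7 m

Convert the energy: K = 173 keV = 2.77×10^-14 J.
v = √(2K/m) = √(2·2.77×10^-14/1.66×10^-27) = 5.77×10^6 m/s.
r = mv/(qB) = (1.66×10^-27)(5.77×10^6) / [(1×1.60×10^-19)(1.23×10^-3)] = 48.7 m.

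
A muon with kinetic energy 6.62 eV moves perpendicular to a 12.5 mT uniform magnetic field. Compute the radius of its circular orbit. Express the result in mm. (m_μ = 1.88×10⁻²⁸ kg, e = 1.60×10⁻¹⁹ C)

r ≈ 9.98 mm

Convert the energy: K = 6.62 eV = 1.06×10^-18 J.
v = √(2K/m) = √(2·1.06×10^-18/1.88×10^-28) = 1.06×10^5 m/s.
r = mv/(qB) = (1.88×10^-28)(1.06×10^5) / [(1×1.60×10^-19)(0.0125)] = 9.98×10^-3 m.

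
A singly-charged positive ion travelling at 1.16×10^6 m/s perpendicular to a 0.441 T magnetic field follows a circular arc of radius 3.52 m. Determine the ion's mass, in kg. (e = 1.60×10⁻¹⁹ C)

m ≈ 2.14×10^-25 kg

qvB = mv²/r ⇒ m = qBr/v.
m = (1×1.60×10^-19)(0.441)(3.52) / (1.16×10^6) = 2.14×10^-25 kg.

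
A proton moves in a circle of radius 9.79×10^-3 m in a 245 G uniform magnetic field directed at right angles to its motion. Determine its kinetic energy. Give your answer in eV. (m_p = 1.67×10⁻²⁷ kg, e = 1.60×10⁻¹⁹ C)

K ≈ 2.76 eV

v = qBr/m = (1×1.60×10^-19)(0.0245)(9.79×10^-3) / (1.67×10^-27) = 2.30×10^4 m/s.
K = ½mv² = 0.5·(1.67×10^-27)·(2.30×10^4)² = 4.41×10^-19 J = 2.76 eV.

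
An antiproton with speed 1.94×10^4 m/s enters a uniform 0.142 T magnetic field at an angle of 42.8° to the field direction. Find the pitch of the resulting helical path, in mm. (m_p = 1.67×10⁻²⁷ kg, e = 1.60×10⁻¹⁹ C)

The velocity component along B is v∥ = v cos42.8° = 1.42×10^4 m/s.
The cyclotron period T = 2πm/(qB) = 4.62×10^-7 s is set by m, q, B alone.
Pitch = v∥·T = (1.42×10^4)(4.62×10^-7) = 6.57×10^-3 m.

pitch ≈ 6.57 mm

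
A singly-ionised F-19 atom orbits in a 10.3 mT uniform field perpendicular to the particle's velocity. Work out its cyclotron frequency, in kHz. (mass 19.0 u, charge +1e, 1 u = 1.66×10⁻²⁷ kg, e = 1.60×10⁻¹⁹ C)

f ≈ 8.32 kHz

f = qB/(2πm) = (1×1.60×10^-19)(0.0103) / [2π(3.15×10^-26)] = 8320 Hz.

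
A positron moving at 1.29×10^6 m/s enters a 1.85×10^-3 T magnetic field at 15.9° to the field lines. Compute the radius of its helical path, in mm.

r ≈ 1.09 mm

Only the perpendicular component v⊥ = v sin15.9° = 3.53×10^5 m/s is bent by the field.
r = m v⊥ /(qB) = (9.11×10^-31)(3.53×10^5) / [(1×1.60×10^-19)(1.85×10^-3)] = 1.09×10^-3 m.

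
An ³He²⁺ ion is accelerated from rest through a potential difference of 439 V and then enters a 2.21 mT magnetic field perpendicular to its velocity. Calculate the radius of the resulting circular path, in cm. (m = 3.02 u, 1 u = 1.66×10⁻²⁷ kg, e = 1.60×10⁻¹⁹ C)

r ≈ 168 cm

The kinetic energy gained is K = qV = (2×1.60×10^-19)(439) = 1.40×10^-16 J.
v = √(2K/m) = 2.37×10^5 m/s.
r = mv/(qB) = (5.01×10^-27)(2.37×10^5) / [(2×1.60×10^-19)(2.21×10^-3)] = 1.68 m.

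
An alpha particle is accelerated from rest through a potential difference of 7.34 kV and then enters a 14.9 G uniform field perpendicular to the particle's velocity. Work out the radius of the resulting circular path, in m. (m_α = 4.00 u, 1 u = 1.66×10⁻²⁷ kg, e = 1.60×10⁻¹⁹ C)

r ≈ 11.7 m

The kinetic energy gained is K = qV = (2×1.60×10^-19)(7340) = 2.35×10^-15 J.
v = √(2K/m) = 8.41×10^5 m/s.
r = mv/(qB) = (6.64×10^-27)(8.41×10^5) / [(2×1.60×10^-19)(1.49×10^-3)] = 11.7 m.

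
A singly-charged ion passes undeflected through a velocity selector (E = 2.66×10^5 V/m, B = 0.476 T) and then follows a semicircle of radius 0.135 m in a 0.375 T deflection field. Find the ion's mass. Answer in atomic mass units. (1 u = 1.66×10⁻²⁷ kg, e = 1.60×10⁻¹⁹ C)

m ≈ 8.73 u

v = E/B₁ = 5.59×10^5 m/s.
From r = mv/(qB₂), m = qB₂r/v = (1×1.60×10^-19)(0.375)(0.135) / (5.59×10^5) = 1.45×10^-26 kg.
In atomic mass units: m = 1.45×10^-26 / 1.66×10^-27 = 8.73 u.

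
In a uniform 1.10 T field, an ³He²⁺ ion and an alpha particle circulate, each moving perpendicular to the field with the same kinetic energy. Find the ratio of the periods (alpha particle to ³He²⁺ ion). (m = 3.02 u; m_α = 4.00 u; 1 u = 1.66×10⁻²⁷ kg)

ratio ≈ 1.32

T = 2πm/(qB) is independent of speed, so T₂/T₁ = (m₂/q₂)/(m₁/q₁).
T_{alpha particle}/T_{³He²⁺ ion} = (6.64×10^-27/2e) / (5.01×10^-27/2e) = 1.32.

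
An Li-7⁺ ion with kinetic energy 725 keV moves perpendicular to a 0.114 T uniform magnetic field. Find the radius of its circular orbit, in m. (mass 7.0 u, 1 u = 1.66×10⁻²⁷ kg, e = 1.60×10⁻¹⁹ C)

r ≈ 2.85 m

Convert the energy: K = 725 keV = 1.16×10^-13 J.
v = √(2K/m) = √(2·1.16×10^-13/1.16×10^-26) = 4.47×10^6 m/s.
r = mv/(qB) = (1.16×10^-26)(4.47×10^6) / [(1×1.60×10^-19)(0.114)] = 2.85 m.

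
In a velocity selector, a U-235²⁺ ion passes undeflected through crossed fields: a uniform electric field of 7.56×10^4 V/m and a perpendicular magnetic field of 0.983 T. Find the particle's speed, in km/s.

For zero net force, qE = qvB, so v = E/B.
v = (7.56×10^4) / (0.983) = 7.69×10^4 m/s.

v ≈ 76.9 km/s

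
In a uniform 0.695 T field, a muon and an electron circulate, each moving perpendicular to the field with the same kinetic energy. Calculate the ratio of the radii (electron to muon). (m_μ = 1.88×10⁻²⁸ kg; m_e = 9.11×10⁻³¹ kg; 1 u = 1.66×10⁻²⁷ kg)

r = √(2mK)/(qB) ⇒ at equal K, r ∝ √m/q.
r_{electron}/r_{muon} = 0.0696.

ratio ≈ 0.0696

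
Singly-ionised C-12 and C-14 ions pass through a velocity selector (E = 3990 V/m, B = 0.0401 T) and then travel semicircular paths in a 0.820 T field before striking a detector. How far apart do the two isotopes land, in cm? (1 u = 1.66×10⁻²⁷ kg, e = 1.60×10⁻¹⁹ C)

Δd ≈ 0.504 cm

Both emerge at v = E/B₁ = 9.95×10^4 m/s.
r = mv/(qB₂), so r₁ = 0.01511 m and r₂ = 0.01763 m, giving Δr = 2.52×10^-3 m.
After a semicircle each ion lands a diameter 2r from the entry slit, so the separation is 2Δr = 5.04×10^-3 m.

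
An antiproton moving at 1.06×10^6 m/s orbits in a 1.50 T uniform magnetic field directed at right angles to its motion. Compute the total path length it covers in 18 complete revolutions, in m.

r = mv/(qB) = 7.38×10^-3 m, so one revolution covers 2πr = 0.0463 m.
In 18 revolutions: L = 18·2πr = 0.834 m.

L ≈ 0.834 m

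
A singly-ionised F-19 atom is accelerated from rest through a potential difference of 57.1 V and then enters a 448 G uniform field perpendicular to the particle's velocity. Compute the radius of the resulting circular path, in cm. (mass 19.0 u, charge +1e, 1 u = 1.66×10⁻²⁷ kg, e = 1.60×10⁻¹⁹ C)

r ≈ 10.6 cm

The kinetic energy gained is K = qV = (1×1.60×10^-19)(57.1) = 9.14×10^-18 J.
v = √(2K/m) = 2.41×10^4 m/s.
r = mv/(qB) = (3.15×10^-26)(2.41×10^4) / [(1×1.60×10^-19)(0.0448)] = 0.106 m.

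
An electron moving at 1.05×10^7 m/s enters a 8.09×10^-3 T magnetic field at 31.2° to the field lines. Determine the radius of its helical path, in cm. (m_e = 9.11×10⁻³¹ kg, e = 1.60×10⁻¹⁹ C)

Only the perpendicular component v⊥ = v sin31.2° = 5.44×10^6 m/s is bent by the field.
r = m v⊥ /(qB) = (9.11×10^-31)(5.44×10^6) / [(1×1.60×10^-19)(8.09×10^-3)] = 3.83×10^-3 m.

r ≈ 0.383 cm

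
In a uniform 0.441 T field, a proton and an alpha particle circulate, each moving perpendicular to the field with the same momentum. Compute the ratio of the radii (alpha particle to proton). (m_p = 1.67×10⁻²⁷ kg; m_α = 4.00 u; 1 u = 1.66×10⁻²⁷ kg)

r = p/(qB) ⇒ at equal p, r ∝ 1/q.
r_{alpha particle}/r_{proton} = 0.500.

ratio ≈ 0.500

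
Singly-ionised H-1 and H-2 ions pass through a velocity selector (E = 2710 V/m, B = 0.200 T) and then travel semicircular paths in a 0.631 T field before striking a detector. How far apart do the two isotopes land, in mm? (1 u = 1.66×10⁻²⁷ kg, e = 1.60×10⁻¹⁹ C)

Δd ≈ 0.446 mm

Both emerge at v = E/B₁ = 1.35×10^4 m/s.
r = mv/(qB₂), so r₁ = 2.23×10^-4 m and r₂ = 4.46×10^-4 m, giving Δr = 2.23×10^-4 m.
After a semicircle each ion lands a diameter 2r from the entry slit, so the separation is 2Δr = 4.46×10^-4 m.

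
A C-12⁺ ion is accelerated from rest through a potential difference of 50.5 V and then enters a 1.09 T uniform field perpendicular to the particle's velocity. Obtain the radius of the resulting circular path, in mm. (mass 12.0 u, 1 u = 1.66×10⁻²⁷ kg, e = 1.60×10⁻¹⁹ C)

r ≈ 3.25 mm

The kinetic energy gained is K = qV = (1×1.60×10^-19)(50.5) = 8.08×10^-18 J.
v = √(2K/m) = 2.85×10^4 m/s.
r = mv/(qB) = (1.99×10^-26)(2.85×10^4) / [(1×1.60×10^-19)(1.09)] = 3.25×10^-3 m.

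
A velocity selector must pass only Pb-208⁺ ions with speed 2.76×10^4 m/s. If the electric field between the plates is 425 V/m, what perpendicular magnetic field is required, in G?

qE = qvB ⇒ B = E/v = (425) / (2.76×10^4) = 0.0154 T.

B ≈ 154 G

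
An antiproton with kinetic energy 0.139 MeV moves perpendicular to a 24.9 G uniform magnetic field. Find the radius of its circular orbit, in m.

r ≈ 21.6 m

Convert the energy: K = 0.139 MeV = 2.22×10^-14 J.
v = √(2K/m) = √(2·2.22×10^-14/1.67×10^-27) = 5.16×10^6 m/s.
r = mv/(qB) = (1.67×10^-27)(5.16×10^6) / [(1×1.60×10^-19)(2.49×10^-3)] = 21.6 m.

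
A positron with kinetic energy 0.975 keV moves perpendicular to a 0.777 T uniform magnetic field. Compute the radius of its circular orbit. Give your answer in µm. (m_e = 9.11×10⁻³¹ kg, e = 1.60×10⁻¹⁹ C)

r ≈ 136 µm

Convert the energy: K = 0.975 keV = 1.56×10^-16 J.
v = √(2K/m) = √(2·1.56×10^-16/9.11×10^-31) = 1.85×10^7 m/s.
r = mv/(qB) = (9.11×10^-31)(1.85×10^7) / [(1×1.60×10^-19)(0.777)] = 1.36×10^-4 m.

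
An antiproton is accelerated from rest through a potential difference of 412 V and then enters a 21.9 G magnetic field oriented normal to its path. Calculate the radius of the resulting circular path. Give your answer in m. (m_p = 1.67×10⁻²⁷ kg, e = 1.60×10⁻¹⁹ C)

The kinetic energy gained is K = qV = (1×1.60×10^-19)(412) = 6.59×10^-17 J.
v = √(2K/m) = 2.81×10^5 m/s.
r = mv/(qB) = (1.67×10^-27)(2.81×10^5) / [(1×1.60×10^-19)(2.19×10^-3)] = 1.34 m.

r ≈ 1.34 m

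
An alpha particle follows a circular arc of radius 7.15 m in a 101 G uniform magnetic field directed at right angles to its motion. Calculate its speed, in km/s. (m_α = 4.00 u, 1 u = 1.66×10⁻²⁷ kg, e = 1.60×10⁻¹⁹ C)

From qvB = mv²/r, v = qBr/m.
v = (2×1.60×10^-19)(0.0101)(7.15) / (6.64×10^-27) = 3.48×10^6 m/s.

v ≈ 3480 km/s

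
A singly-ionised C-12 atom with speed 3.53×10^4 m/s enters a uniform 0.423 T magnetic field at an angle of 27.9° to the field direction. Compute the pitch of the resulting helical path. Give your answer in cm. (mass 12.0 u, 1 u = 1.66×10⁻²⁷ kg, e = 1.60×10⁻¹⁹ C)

pitch ≈ 5.77 cm

The velocity component along B is v∥ = v cos27.9° = 3.12×10^4 m/s.
The cyclotron period T = 2πm/(qB) = 1.85×10^-6 s is set by m, q, B alone.
Pitch = v∥·T = (3.12×10^4)(1.85×10^-6) = 0.0577 m.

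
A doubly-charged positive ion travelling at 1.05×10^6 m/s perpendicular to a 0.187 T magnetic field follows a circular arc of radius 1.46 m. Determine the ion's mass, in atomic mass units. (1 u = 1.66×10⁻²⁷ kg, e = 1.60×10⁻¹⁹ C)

m ≈ 50.1 u

qvB = mv²/r ⇒ m = qBr/v.
m = (2×1.60×10^-19)(0.187)(1.46) / (1.05×10^6) = 8.32×10^-26 kg = 50.1 u.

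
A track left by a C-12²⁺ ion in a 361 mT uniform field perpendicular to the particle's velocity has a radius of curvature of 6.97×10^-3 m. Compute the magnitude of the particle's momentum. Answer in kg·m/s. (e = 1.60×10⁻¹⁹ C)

p ≈ 8.05×10^-22 kg·m/s

Since qvB = mv²/r, the momentum p = mv = qBr.
p = (2×1.60×10^-19)(0.361)(6.97×10^-3) = 8.05×10^-22 kg·m/s.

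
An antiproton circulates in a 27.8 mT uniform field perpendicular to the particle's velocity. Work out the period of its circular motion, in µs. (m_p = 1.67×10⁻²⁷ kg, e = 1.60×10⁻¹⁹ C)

The cyclotron period is independent of speed: T = 2πm/(qB).
T = 2π(1.67×10^-27) / [(1×1.60×10^-19)(0.0278)] = 2.36×10^-6 s.

T ≈ 2.36 µs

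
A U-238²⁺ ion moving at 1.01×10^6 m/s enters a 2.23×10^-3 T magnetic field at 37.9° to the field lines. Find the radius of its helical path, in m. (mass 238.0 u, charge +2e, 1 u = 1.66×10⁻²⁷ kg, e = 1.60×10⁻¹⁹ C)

r ≈ 343 m

Only the perpendicular component v⊥ = v sin37.9° = 6.20×10^5 m/s is bent by the field.
r = m v⊥ /(qB) = (3.95×10^-25)(6.20×10^5) / [(2×1.60×10^-19)(2.23×10^-3)] = 343 m.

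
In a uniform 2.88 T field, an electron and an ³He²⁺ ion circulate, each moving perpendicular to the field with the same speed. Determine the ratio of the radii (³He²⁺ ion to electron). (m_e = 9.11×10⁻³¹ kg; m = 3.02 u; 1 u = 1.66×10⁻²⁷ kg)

ratio ≈ 2750

r = mv/(qB) ⇒ at equal v, r ∝ m/q.
r_{³He²⁺ ion}/r_{electron} = 2750.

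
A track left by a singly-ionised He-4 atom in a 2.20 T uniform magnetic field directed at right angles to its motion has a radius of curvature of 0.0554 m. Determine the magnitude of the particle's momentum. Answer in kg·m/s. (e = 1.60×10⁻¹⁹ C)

Since qvB = mv²/r, the momentum p = mv = qBr.
p = (1×1.60×10^-19)(2.20)(0.0554) = 1.95×10^-20 kg·m/s.

p ≈ 1.95×10^-20 kg·m/s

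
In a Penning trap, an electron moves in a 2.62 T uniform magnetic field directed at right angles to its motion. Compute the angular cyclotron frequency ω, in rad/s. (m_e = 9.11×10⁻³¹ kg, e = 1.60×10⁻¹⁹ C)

ω ≈ 4.60×10^11 rad/s

ω = qB/m = (1×1.60×10^-19)(2.62) / (9.11×10^-31) = 4.60×10^11 rad/s.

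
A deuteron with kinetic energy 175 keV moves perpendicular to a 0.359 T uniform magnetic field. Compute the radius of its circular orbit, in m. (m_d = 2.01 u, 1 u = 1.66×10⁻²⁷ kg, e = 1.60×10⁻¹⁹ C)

r ≈ 0.238 m

Convert the energy: K = 175 keV = 2.80×10^-14 J.
v = √(2K/m) = √(2·2.80×10^-14/3.34×10^-27) = 4.10×10^6 m/s.
r = mv/(qB) = (3.34×10^-27)(4.10×10^6) / [(1×1.60×10^-19)(0.359)] = 0.238 m.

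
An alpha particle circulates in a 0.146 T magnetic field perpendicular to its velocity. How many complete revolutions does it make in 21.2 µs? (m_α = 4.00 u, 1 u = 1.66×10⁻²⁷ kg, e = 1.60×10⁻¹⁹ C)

T = 2πm/(qB) = 2π(6.64×10^-27) / [(2×1.60×10^-19)(0.146)] = 8.9299×10^-7 s.
N = t/T = 2.12×10^-5 / 8.9299×10^-7 ≈ 23.74, so 23 complete revolutions.

N = 23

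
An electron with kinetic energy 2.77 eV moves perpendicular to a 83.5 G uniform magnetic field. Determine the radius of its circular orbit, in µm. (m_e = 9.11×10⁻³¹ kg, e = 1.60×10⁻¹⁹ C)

Convert the energy: K = 2.77 eV = 4.43×10^-19 J.
v = √(2K/m) = √(2·4.43×10^-19/9.11×10^-31) = 9.86×10^5 m/s.
r = mv/(qB) = (9.11×10^-31)(9.86×10^5) / [(1×1.60×10^-19)(8.35×10^-3)] = 6.73×10^-4 m.

r ≈ 673 µm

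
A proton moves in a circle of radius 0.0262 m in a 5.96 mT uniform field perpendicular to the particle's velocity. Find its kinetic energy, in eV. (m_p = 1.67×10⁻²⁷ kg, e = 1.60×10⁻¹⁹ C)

K ≈ 1.17 eV

v = qBr/m = (1×1.60×10^-19)(5.96×10^-3)(0.0262) / (1.67×10^-27) = 1.50×10^4 m/s.
K = ½mv² = 0.5·(1.67×10^-27)·(1.50×10^4)² = 1.87×10^-19 J = 1.17 eV.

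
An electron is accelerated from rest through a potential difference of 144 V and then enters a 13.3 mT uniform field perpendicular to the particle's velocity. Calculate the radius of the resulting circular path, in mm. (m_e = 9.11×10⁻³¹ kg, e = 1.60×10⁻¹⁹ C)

r ≈ 3.04 mm

The kinetic energy gained is K = qV = (1×1.60×10^-19)(144) = 2.30×10^-17 J.
v = √(2K/m) = 7.11×10^6 m/s.
r = mv/(qB) = (9.11×10^-31)(7.11×10^6) / [(1×1.60×10^-19)(0.0133)] = 3.04×10^-3 m.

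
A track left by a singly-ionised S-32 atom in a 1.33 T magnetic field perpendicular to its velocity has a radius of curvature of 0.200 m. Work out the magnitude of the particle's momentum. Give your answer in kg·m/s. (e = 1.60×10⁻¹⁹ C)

Since qvB = mv²/r, the momentum p = mv = qBr.
p = (1×1.60×10^-19)(1.33)(0.200) = 4.26×10^-20 kg·m/s.

p ≈ 4.26×10^-20 kg·m/s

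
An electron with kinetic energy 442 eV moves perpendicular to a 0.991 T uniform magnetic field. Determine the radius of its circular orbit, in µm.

Convert the energy: K = 442 eV = 7.07×10^-17 J.
v = √(2K/m) = √(2·7.07×10^-17/9.11×10^-31) = 1.25×10^7 m/s.
r = mv/(qB) = (9.11×10^-31)(1.25×10^7) / [(1×1.60×10^-19)(0.991)] = 7.16×10^-5 m.

r ≈ 71.6 µm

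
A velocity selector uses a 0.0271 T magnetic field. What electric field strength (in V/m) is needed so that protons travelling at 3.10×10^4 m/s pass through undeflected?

E ≈ 840 V/m

qE = qvB ⇒ E = vB = (3.10×10^4)(0.0271) = 840 V/m.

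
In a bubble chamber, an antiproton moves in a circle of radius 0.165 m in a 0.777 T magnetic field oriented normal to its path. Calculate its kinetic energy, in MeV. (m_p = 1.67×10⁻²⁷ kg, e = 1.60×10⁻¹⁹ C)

K ≈ 0.787 MeV

v = qBr/m = (1×1.60×10^-19)(0.777)(0.165) / (1.67×10^-27) = 1.23×10^7 m/s.
K = ½mv² = 0.5·(1.67×10^-27)·(1.23×10^7)² = 1.26×10^-13 J = 0.787 MeV.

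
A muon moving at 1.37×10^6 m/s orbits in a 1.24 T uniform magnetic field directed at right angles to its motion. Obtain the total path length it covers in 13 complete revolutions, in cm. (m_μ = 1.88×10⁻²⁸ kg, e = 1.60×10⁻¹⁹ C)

L ≈ 10.6 cm

r = mv/(qB) = 1.30×10^-3 m, so one revolution covers 2πr = 8.16×10^-3 m.
In 13 revolutions: L = 13·2πr = 0.106 m.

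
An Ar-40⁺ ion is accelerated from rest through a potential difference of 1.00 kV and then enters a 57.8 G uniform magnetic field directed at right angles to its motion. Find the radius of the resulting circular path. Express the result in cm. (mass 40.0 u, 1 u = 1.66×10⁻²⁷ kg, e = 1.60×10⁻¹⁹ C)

The kinetic energy gained is K = qV = (1×1.60×10^-19)(1000) = 1.60×10^-16 J.
v = √(2K/m) = 6.94×10^4 m/s.
r = mv/(qB) = (6.64×10^-26)(6.94×10^4) / [(1×1.60×10^-19)(5.78×10^-3)] = 4.98 m.

r ≈ 498 cm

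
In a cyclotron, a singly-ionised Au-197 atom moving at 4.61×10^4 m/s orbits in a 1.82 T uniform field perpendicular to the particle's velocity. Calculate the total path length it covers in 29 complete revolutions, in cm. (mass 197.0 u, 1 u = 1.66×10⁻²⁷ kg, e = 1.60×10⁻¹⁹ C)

r = mv/(qB) = 0.0518 m, so one revolution covers 2πr = 0.325 m.
In 29 revolutions: L = 29·2πr = 9.43 m.

L ≈ 943 cm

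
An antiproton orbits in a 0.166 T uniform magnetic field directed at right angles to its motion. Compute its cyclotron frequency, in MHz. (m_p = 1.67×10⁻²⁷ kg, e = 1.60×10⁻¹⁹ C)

f = qB/(2πm) = (1×1.60×10^-19)(0.166) / [2π(1.67×10^-27)] = 2.53×10^6 Hz.

f ≈ 2.53 MHz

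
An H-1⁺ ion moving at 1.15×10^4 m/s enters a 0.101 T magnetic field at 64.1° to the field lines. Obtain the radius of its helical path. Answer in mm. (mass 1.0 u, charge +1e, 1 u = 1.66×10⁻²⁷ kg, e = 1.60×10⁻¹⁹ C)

r ≈ 1.06 mm

Only the perpendicular component v⊥ = v sin64.1° = 1.03×10^4 m/s is bent by the field.
r = m v⊥ /(qB) = (1.66×10^-27)(1.03×10^4) / [(1×1.60×10^-19)(0.101)] = 1.06×10^-3 m.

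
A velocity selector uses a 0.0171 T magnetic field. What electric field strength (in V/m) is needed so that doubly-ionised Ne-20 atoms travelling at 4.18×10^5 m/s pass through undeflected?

qE = qvB ⇒ E = vB = (4.18×10^5)(0.0171) = 7150 V/m.

E ≈ 7150 V/m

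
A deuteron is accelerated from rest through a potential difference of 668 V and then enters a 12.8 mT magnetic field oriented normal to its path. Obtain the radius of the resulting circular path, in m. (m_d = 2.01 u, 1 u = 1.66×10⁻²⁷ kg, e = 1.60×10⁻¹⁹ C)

The kinetic energy gained is K = qV = (1×1.60×10^-19)(668) = 1.07×10^-16 J.
v = √(2K/m) = 2.53×10^5 m/s.
r = mv/(qB) = (3.34×10^-27)(2.53×10^5) / [(1×1.60×10^-19)(0.0128)] = 0.412 m.

r ≈ 0.412 m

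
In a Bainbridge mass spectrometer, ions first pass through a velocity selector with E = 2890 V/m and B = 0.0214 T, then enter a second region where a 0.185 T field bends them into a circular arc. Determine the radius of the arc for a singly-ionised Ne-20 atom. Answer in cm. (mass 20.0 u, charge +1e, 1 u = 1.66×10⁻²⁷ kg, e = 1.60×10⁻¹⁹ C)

r ≈ 15.1 cm

The selector passes v = E/B = 2890/0.0214 = 1.35×10^5 m/s.
In the deflection region, r = mv/(qB₂) = (3.32×10^-26)(1.35×10^5) / [(1×1.60×10^-19)(0.185)] = 0.151 m.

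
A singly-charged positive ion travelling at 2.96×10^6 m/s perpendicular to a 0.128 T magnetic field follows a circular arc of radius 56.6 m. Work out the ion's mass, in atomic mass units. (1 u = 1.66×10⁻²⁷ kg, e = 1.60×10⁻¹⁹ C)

qvB = mv²/r ⇒ m = qBr/v.
m = (1×1.60×10^-19)(0.128)(56.6) / (2.96×10^6) = 3.92×10^-25 kg = 236 u.

m ≈ 236 u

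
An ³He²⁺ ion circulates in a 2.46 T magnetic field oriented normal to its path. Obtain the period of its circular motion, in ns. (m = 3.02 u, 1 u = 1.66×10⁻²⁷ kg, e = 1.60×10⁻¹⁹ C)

T ≈ 40.0 ns

The cyclotron period is independent of speed: T = 2πm/(qB).
T = 2π(5.01×10^-27) / [(2×1.60×10^-19)(2.46)] = 4.00×10^-8 s.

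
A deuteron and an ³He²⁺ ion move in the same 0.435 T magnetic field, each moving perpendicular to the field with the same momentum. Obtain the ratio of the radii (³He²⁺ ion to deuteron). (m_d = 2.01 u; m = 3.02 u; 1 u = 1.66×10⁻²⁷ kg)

r = p/(qB) ⇒ at equal p, r ∝ 1/q.
r_{³He²⁺ ion}/r_{deuteron} = 0.500.

ratio ≈ 0.500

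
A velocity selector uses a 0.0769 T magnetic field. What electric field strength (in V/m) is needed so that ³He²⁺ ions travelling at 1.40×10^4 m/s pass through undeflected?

E ≈ 1080 V/m

qE = qvB ⇒ E = vB = (1.40×10^4)(0.0769) = 1080 V/m.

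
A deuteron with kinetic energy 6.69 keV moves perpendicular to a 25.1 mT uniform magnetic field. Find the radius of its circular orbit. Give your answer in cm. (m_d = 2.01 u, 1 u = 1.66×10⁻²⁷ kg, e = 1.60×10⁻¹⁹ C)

Convert the energy: K = 6.69 keV = 1.07×10^-15 J.
v = √(2K/m) = √(2·1.07×10^-15/3.34×10^-27) = 8.01×10^5 m/s.
r = mv/(qB) = (3.34×10^-27)(8.01×10^5) / [(1×1.60×10^-19)(0.0251)] = 0.665 m.

r ≈ 66.5 cm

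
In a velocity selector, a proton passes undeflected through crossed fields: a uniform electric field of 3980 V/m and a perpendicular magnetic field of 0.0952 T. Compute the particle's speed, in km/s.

v ≈ 41.8 km/s

For zero net force, qE = qvB, so v = E/B.
v = (3980) / (0.0952) = 4.18×10^4 m/s.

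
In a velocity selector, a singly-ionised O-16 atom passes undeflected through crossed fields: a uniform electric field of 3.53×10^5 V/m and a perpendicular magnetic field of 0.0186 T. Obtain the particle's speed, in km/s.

v ≈ 19000 km/s

For zero net force, qE = qvB, so v = E/B.
v = (3.53×10^5) / (0.0186) = 1.90×10^7 m/s.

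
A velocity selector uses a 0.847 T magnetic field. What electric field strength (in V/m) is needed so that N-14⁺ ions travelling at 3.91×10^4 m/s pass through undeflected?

qE = qvB ⇒ E = vB = (3.91×10^4)(0.847) = 3.31×10^4 V/m.

E ≈ 3.31×10^4 V/m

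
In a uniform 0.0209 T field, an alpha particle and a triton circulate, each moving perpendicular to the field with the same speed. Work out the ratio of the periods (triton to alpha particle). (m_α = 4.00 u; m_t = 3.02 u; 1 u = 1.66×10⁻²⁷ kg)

T = 2πm/(qB) is independent of speed, so T₂/T₁ = (m₂/q₂)/(m₁/q₁).
T_{triton}/T_{alpha particle} = (5.01×10^-27/1e) / (6.64×10^-27/2e) = 1.51.

ratio ≈ 1.51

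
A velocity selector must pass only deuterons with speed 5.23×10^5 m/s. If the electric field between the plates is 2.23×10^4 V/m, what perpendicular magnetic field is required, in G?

qE = qvB ⇒ B = E/v = (2.23×10^4) / (5.23×10^5) = 0.0426 T.

B ≈ 426 G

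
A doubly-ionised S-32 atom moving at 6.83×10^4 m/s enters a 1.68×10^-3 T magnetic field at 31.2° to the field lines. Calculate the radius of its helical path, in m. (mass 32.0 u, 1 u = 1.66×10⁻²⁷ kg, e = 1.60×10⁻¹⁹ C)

r ≈ 3.50 m

Only the perpendicular component v⊥ = v sin31.2° = 3.54×10^4 m/s is bent by the field.
r = m v⊥ /(qB) = (5.31×10^-26)(3.54×10^4) / [(2×1.60×10^-19)(1.68×10^-3)] = 3.50 m.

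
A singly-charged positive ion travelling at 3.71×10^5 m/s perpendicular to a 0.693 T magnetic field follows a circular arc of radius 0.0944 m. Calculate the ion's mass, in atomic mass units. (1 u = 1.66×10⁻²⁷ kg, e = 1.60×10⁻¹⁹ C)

qvB = mv²/r ⇒ m = qBr/v.
m = (1×1.60×10^-19)(0.693)(0.0944) / (3.71×10^5) = 2.82×10^-26 kg = 17.0 u.

m ≈ 17.0 u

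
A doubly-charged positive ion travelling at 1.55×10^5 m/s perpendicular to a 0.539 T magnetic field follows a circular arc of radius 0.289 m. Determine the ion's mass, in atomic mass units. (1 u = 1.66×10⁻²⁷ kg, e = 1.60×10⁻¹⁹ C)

qvB = mv²/r ⇒ m = qBr/v.
m = (2×1.60×10^-19)(0.539)(0.289) / (1.55×10^5) = 3.22×10^-25 kg = 194 u.

m ≈ 194 u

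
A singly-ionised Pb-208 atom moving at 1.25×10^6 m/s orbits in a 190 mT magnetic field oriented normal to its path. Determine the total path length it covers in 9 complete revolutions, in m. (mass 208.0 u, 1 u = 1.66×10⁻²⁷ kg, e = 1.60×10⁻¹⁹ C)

r = mv/(qB) = 14.2 m, so one revolution covers 2πr = 89.2 m.
In 9 revolutions: L = 9·2πr = 803 m.

L ≈ 803 m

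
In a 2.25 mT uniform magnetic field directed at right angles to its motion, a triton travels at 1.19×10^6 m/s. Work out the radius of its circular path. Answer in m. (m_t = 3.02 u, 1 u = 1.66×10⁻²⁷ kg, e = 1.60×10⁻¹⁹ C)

r ≈ 16.6 m

The magnetic force provides the centripetal force: qvB = mv²/r, so r = mv/(qB).
r = (5.01×10^-27 kg)(1.19×10^6 m/s) / [(1×1.60×10^-19 C)(2.25×10^-3 T)] = 16.6 m.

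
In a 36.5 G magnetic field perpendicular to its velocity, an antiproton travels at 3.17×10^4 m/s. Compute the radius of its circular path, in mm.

r ≈ 90.6 mm

The magnetic force provides the centripetal force: qvB = mv²/r, so r = mv/(qB).
r = (1.67×10^-27 kg)(3.17×10^4 m/s) / [(1×1.60×10^-19 C)(3.65×10^-3 T)] = 0.0906 m.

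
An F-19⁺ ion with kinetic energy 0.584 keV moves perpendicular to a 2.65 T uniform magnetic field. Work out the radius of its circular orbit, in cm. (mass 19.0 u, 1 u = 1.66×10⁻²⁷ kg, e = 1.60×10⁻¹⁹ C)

r ≈ 0.573 cm

Convert the energy: K = 0.584 keV = 9.34×10^-17 J.
v = √(2K/m) = √(2·9.34×10^-17/3.15×10^-26) = 7.70×10^4 m/s.
r = mv/(qB) = (3.15×10^-26)(7.70×10^4) / [(1×1.60×10^-19)(2.65)] = 5.73×10^-3 m.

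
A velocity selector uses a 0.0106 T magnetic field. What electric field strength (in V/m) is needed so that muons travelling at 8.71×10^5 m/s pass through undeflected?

qE = qvB ⇒ E = vB = (8.71×10^5)(0.0106) = 9230 V/m.

E ≈ 9230 V/m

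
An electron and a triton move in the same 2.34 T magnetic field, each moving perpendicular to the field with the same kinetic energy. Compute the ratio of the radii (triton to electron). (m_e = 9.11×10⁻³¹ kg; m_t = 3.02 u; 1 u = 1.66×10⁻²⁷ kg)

ratio ≈ 74.2

r = √(2mK)/(qB) ⇒ at equal K, r ∝ √m/q.
r_{triton}/r_{electron} = 74.2.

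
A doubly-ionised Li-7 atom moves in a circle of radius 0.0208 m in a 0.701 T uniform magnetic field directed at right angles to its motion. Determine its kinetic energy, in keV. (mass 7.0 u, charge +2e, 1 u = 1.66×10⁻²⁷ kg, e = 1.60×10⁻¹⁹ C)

K ≈ 5.85 keV

v = qBr/m = (2×1.60×10^-19)(0.701)(0.0208) / (1.16×10^-26) = 4.02×10^5 m/s.
K = ½mv² = 0.5·(1.16×10^-26)·(4.02×10^5)² = 9.37×10^-16 J = 5.85 keV.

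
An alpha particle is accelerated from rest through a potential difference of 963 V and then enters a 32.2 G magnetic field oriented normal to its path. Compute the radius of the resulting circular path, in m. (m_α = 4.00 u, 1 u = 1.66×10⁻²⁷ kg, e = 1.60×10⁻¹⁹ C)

The kinetic energy gained is K = qV = (2×1.60×10^-19)(963) = 3.08×10^-16 J.
v = √(2K/m) = 3.05×10^5 m/s.
r = mv/(qB) = (6.64×10^-27)(3.05×10^5) / [(2×1.60×10^-19)(3.22×10^-3)] = 1.96 m.

r ≈ 1.96 m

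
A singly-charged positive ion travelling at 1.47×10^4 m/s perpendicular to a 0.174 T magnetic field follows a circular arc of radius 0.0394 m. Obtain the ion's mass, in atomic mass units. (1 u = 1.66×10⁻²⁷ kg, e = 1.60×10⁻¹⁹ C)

m ≈ 45.0 u

qvB = mv²/r ⇒ m = qBr/v.
m = (1×1.60×10^-19)(0.174)(0.0394) / (1.47×10^4) = 7.46×10^-26 kg = 45.0 u.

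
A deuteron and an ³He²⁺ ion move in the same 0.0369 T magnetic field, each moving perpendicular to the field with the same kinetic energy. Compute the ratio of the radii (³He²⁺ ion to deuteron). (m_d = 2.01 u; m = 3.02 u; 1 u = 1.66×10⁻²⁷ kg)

ratio ≈ 0.613

r = √(2mK)/(qB) ⇒ at equal K, r ∝ √m/q.
r_{³He²⁺ ion}/r_{deuteron} = 0.613.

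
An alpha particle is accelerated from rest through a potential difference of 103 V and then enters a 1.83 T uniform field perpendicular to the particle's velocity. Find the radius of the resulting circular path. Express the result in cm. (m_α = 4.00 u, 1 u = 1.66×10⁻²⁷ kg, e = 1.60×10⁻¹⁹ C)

r ≈ 0.113 cm

The kinetic energy gained is K = qV = (2×1.60×10^-19)(103) = 3.30×10^-17 J.
v = √(2K/m) = 9.96×10^4 m/s.
r = mv/(qB) = (6.64×10^-27)(9.96×10^4) / [(2×1.60×10^-19)(1.83)] = 1.13×10^-3 m.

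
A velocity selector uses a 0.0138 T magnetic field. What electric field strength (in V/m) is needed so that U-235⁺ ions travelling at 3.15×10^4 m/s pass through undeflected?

E ≈ 435 V/m

qE = qvB ⇒ E = vB = (3.15×10^4)(0.0138) = 435 V/m.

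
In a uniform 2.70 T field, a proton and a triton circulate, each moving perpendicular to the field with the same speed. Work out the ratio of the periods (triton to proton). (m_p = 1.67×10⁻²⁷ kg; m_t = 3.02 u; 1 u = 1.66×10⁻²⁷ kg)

ratio ≈ 3.00

T = 2πm/(qB) is independent of speed, so T₂/T₁ = (m₂/q₂)/(m₁/q₁).
T_{triton}/T_{proton} = (5.01×10^-27/1e) / (1.67×10^-27/1e) = 3.00.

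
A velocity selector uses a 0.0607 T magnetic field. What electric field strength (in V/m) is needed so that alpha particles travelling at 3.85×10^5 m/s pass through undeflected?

E ≈ 2.34×10^4 V/m

qE = qvB ⇒ E = vB = (3.85×10^5)(0.0607) = 2.34×10^4 V/m.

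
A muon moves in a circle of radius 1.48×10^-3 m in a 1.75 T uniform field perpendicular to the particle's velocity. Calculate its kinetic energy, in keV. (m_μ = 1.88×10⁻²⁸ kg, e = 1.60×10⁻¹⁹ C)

v = qBr/m = (1×1.60×10^-19)(1.75)(1.48×10^-3) / (1.88×10^-28) = 2.20×10^6 m/s.
K = ½mv² = 0.5·(1.88×10^-28)·(2.20×10^6)² = 4.57×10^-16 J = 2.85 keV.

K ≈ 2.85 keV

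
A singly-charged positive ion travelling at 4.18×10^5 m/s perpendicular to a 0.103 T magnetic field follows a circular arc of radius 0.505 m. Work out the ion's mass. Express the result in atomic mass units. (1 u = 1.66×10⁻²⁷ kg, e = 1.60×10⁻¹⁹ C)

m ≈ 12.0 u

qvB = mv²/r ⇒ m = qBr/v.
m = (1×1.60×10^-19)(0.103)(0.505) / (4.18×10^5) = 1.99×10^-26 kg = 12.0 u.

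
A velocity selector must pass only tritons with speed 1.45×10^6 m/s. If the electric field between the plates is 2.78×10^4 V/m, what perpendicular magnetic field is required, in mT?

B ≈ 19.2 mT

qE = qvB ⇒ B = E/v = (2.78×10^4) / (1.45×10^6) = 0.0192 T.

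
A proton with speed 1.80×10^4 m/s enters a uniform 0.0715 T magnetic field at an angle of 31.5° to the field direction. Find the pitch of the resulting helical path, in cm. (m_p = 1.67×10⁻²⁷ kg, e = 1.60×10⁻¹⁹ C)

pitch ≈ 1.41 cm

The velocity component along B is v∥ = v cos31.5° = 1.53×10^4 m/s.
The cyclotron period T = 2πm/(qB) = 9.17×10^-7 s is set by m, q, B alone.
Pitch = v∥·T = (1.53×10^4)(9.17×10^-7) = 0.0141 m.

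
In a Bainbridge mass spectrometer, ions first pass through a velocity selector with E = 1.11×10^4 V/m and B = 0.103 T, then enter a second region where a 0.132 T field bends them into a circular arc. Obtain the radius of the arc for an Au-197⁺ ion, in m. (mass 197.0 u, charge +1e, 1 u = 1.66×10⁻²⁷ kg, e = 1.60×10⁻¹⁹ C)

The selector passes v = E/B = 1.11×10^4/0.103 = 1.08×10^5 m/s.
In the deflection region, r = mv/(qB₂) = (3.27×10^-25)(1.08×10^5) / [(1×1.60×10^-19)(0.132)] = 1.67 m.

r ≈ 1.67 m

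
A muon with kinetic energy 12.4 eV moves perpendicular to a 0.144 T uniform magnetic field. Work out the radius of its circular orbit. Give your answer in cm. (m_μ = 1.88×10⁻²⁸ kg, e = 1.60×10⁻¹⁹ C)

Convert the energy: K = 12.4 eV = 1.98×10^-18 J.
v = √(2K/m) = √(2·1.98×10^-18/1.88×10^-28) = 1.45×10^5 m/s.
r = mv/(qB) = (1.88×10^-28)(1.45×10^5) / [(1×1.60×10^-19)(0.144)] = 1.19×10^-3 m.

r ≈ 0.119 cm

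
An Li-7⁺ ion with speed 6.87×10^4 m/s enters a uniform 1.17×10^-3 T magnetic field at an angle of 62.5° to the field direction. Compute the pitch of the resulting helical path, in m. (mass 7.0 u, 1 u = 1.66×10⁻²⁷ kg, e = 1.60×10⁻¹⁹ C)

pitch ≈ 12.4 m

The velocity component along B is v∥ = v cos62.5° = 3.17×10^4 m/s.
The cyclotron period T = 2πm/(qB) = 3.90×10^-4 s is set by m, q, B alone.
Pitch = v∥·T = (3.17×10^4)(3.90×10^-4) = 12.4 m.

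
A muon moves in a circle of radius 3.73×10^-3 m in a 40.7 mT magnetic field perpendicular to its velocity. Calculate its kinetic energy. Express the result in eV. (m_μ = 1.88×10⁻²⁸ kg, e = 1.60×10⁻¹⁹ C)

K ≈ 9.81 eV

v = qBr/m = (1×1.60×10^-19)(0.0407)(3.73×10^-3) / (1.88×10^-28) = 1.29×10^5 m/s.
K = ½mv² = 0.5·(1.88×10^-28)·(1.29×10^5)² = 1.57×10^-18 J = 9.81 eV.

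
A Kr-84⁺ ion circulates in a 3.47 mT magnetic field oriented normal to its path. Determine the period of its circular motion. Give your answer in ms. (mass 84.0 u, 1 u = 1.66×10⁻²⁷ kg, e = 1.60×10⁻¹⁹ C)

The cyclotron period is independent of speed: T = 2πm/(qB).
T = 2π(1.39×10^-25) / [(1×1.60×10^-19)(3.47×10^-3)] = 1.58×10^-3 s.

T ≈ 1.58 ms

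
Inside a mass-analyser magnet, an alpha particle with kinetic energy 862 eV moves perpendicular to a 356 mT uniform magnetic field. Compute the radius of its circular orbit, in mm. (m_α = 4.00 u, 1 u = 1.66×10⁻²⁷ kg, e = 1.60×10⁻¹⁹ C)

Convert the energy: K = 862 eV = 1.38×10^-16 J.
v = √(2K/m) = √(2·1.38×10^-16/6.64×10^-27) = 2.04×10^5 m/s.
r = mv/(qB) = (6.64×10^-27)(2.04×10^5) / [(2×1.60×10^-19)(0.356)] = 0.0119 m.

r ≈ 11.9 mm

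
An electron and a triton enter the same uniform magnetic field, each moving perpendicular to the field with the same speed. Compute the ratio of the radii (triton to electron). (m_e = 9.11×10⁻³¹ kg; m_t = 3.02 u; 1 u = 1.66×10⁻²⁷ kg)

r = mv/(qB) ⇒ at equal v, r ∝ m/q.
r_{triton}/r_{electron} = 5500.

ratio ≈ 5500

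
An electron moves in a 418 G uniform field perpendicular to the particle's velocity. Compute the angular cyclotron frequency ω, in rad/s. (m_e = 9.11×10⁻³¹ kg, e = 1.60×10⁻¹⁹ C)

ω ≈ 7.34×10^9 rad/s

ω = qB/m = (1×1.60×10^-19)(0.0418) / (9.11×10^-31) = 7.34×10^9 rad/s.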